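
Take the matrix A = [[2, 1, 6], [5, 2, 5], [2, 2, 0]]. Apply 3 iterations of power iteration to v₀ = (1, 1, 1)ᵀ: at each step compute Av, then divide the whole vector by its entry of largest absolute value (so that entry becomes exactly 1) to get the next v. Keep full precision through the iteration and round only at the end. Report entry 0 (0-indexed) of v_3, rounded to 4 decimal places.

Av0 = (9.00000, 12.00000, 4.00000); divide by 12.00000 → v1 = (0.75000, 1.00000, 0.33333)
Av1 = (4.50000, 7.41667, 3.50000); divide by 7.41667 → v2 = (0.60674, 1.00000, 0.47191)
Av2 = (5.04494, 7.39326, 3.21348); divide by 7.39326 → v3 = (0.68237, 1.00000, 0.43465)
Requested entry of v3: 449/658 = 0.6824

0.6824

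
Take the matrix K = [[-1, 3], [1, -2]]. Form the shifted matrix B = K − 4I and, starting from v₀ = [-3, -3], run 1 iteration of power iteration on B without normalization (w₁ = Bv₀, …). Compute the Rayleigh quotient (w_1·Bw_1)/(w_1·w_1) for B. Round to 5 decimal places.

μ ≈ -4.48276

B = K − 4I has rows (-5, 3); (1, -6)
w1 = Bv₀ = (6, 15)
Bw1 = (15, -84)
w1·Bw1 = -1170; w1·w1 = 261; μ ≈ -1170/261 = -4.48276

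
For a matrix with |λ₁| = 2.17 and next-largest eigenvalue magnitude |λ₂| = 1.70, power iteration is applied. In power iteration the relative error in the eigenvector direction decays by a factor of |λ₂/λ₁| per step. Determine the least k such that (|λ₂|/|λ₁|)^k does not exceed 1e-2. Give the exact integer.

|λ₂/λ₁| = 1.70/2.17 = 0.78341
Need k ≥ ln(1e-2) / ln(0.78341) = -4.6052 / -0.2441 ≈ 18.866
Smallest integer k satisfying the bound: 19

19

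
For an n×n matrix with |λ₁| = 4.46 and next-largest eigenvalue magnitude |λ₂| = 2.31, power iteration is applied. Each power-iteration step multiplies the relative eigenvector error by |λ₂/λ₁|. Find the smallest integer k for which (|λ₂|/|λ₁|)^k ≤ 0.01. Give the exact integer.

7

|λ₂/λ₁| = 2.31/4.46 = 0.51794
Need k ≥ ln(0.01) / ln(0.51794) = -4.6052 / -0.6579 ≈ 7.000
Smallest integer k satisfying the bound: 7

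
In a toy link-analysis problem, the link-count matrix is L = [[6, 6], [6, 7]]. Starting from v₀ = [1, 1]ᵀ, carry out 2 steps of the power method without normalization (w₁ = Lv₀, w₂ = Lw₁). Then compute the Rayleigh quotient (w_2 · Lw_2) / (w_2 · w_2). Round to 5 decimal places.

w1 = Lv₀ = (12, 13)
w2 = Lw1 = (150, 163)
Lw2 = (1878, 2041)
w2·Lw2 = 150·1878 + 163·2041 = 614383; w2·w2 = 150·150 + 163·163 = 49069
λ ≈ 614383/49069 = 12.52080

12.52080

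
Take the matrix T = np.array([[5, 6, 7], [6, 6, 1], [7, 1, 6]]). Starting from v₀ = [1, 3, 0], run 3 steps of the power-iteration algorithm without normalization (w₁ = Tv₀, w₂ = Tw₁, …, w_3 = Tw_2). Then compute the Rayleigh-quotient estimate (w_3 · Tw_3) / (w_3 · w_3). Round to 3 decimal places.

15.254

w1 = Tv₀ = (5·1 + 6·3 + 7·0; 6·1 + 6·3 + 1·0; 7·1 + 1·3 + 6·0) = (23, 24, 10)
w2 = Tw1 = (5·23 + 6·24 + 7·10; 6·23 + 6·24 + 1·10; 7·23 + 1·24 + 6·10) = (329, 292, 245)
w3 = Tw2 = (5112, 3971, 4065)
Tw3 = (77841, 58563, 64145)
w3·Tw3 = 5112·77841 + 3971·58563 + 4065·64145 = 891226290; w3·w3 = 5112·5112 + 3971·3971 + 4065·4065 = 58425610
λ ≈ 891226290/58425610 = 15.254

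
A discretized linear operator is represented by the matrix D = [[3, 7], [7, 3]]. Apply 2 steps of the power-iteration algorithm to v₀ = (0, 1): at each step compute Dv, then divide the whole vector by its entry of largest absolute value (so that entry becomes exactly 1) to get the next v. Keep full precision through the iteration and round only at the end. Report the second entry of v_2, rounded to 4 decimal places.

Dv0 = (7.00000, 3.00000); divide by 7.00000 → v1 = (1.00000, 0.42857)
Dv1 = (6.00000, 8.28571); divide by 8.28571 → v2 = (0.72414, 1.00000)
Requested entry of v2: 58/58 = 1.0000

1.0000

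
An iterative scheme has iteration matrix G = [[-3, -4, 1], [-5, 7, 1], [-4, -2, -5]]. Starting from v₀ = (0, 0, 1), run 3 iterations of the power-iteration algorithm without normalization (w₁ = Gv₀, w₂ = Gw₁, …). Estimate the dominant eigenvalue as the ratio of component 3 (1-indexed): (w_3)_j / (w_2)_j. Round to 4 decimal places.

λ ≈ -2.1579

w1 = Gv₀ = (1, 1, -5)
w2 = Gw1 = (-12, -3, 19)
w3 = Gw2 = (67, 58, -41)
Ratio at component: -41 / 19 = -2.1579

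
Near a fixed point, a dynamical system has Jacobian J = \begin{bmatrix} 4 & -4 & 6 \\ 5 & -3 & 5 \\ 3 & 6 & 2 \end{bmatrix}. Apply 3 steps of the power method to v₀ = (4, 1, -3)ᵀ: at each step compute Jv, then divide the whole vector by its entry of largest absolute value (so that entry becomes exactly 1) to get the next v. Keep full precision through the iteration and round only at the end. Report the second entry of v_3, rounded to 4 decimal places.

Jv0 = (-6.00000, 2.00000, 12.00000); divide by 12.00000 → v1 = (-0.50000, 0.16667, 1.00000)
Jv1 = (3.33333, 2.00000, 1.50000); divide by 3.33333 → v2 = (1.00000, 0.60000, 0.45000)
Jv2 = (4.30000, 5.45000, 7.50000); divide by 7.50000 → v3 = (0.57333, 0.72667, 1.00000)
Requested entry of v3: 218/300 = 0.7267

0.7267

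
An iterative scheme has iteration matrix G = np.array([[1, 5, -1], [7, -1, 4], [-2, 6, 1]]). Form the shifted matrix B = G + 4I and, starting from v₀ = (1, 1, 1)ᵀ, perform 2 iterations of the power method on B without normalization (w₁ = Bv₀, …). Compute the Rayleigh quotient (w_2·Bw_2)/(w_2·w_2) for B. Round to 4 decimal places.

μ ≈ 11.0040

B = G + 4I has rows (5, 5, -1); (7, 3, 4); (-2, 6, 5)
w1 = Bv₀ = (5·1 + 5·1 + (-1)·1; 7·1 + 3·1 + 4·1; (-2)·1 + 6·1 + 5·1) = (9, 14, 9)
w2 = Bw1 = (5·9 + 5·14 + (-1)·9; 7·9 + 3·14 + 4·9; (-2)·9 + 6·14 + 5·9) = (106, 141, 111)
Bw2 = (1124, 1609, 1189)
w2·Bw2 = 477992; w2·w2 = 43438; μ ≈ 477992/43438 = 11.0040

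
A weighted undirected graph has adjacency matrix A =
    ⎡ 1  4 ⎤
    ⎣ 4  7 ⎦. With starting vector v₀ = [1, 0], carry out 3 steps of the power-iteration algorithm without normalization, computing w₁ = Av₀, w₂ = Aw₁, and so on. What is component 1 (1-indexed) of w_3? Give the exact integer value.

w1 = Av₀ = (1·1 + 4·0; 4·1 + 7·0) = (1, 4)
w2 = Aw1 = (1·1 + 4·4; 4·1 + 7·4) = (17, 32)
w3 = Aw2 = (145, 292)
The requested component of w3 is 145.

145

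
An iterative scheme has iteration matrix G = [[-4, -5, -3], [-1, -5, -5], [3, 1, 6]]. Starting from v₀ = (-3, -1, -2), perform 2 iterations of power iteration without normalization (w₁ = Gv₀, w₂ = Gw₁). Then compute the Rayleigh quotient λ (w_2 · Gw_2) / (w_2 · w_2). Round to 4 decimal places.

w1 = Gv₀ = (23, 18, -22)
w2 = Gw1 = (-116, -3, -45)
Gw2 = (614, 356, -621)
w2·Gw2 = (-116)·614 + (-3)·356 + (-45)·(-621) = -44347; w2·w2 = (-116)·(-116) + (-3)·(-3) + (-45)·(-45) = 15490
λ ≈ -44347/15490 = -2.8629

λ ≈ -2.8629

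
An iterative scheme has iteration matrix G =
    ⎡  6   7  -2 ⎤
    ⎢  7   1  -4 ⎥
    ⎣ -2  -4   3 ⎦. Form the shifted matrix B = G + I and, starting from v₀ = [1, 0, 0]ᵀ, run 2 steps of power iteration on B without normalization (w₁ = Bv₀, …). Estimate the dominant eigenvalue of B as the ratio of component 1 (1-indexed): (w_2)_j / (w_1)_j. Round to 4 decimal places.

B = G + I has rows (7, 7, -2); (7, 2, -4); (-2, -4, 4)
w1 = Bv₀ = (7·1 + 7·0 + (-2)·0; 7·1 + 2·0 + (-4)·0; (-2)·1 + (-4)·0 + 4·0) = (7, 7, -2)
w2 = Bw1 = (7·7 + 7·7 + (-2)·(-2); 7·7 + 2·7 + (-4)·(-2); (-2)·7 + (-4)·7 + 4·(-2)) = (102, 71, -50)
Ratio: 102/7 = 14.5714

μ ≈ 14.5714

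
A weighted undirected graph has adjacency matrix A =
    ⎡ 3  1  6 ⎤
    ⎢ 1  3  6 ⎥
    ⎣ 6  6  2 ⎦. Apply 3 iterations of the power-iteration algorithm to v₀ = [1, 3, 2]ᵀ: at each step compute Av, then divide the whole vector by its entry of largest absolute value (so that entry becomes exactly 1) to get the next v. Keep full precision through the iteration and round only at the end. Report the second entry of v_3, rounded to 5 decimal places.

Av0 = (18.000000, 22.000000, 28.000000); divide by 28.000000 → v1 = (0.642857, 0.785714, 1.000000)
Av1 = (8.714286, 9.000000, 10.571429); divide by 10.571429 → v2 = (0.824324, 0.851351, 1.000000)
Av2 = (9.324324, 9.378378, 12.054054); divide by 12.054054 → v3 = (0.773543, 0.778027, 1.000000)
Requested entry of v3: 2776/3568 = 0.77803

0.77803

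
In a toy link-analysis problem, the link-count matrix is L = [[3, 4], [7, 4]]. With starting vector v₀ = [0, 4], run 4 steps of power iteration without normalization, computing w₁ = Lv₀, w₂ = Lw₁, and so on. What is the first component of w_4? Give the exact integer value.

w1 = Lv₀ = (16, 16)
w2 = Lw1 = (112, 176)
w3 = Lw2 = (1040, 1488)
w4 = Lw3 = (9072, 13232)
The requested component of w4 is 9072.

9072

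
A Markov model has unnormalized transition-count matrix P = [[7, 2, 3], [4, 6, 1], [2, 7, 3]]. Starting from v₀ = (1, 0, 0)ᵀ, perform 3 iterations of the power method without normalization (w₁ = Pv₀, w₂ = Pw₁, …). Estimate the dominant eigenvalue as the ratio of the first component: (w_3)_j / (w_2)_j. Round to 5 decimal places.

w1 = Pv₀ = (7·1 + 2·0 + 3·0; 4·1 + 6·0 + 1·0; 2·1 + 7·0 + 3·0) = (7, 4, 2)
w2 = Pw1 = (7·7 + 2·4 + 3·2; 4·7 + 6·4 + 1·2; 2·7 + 7·4 + 3·2) = (63, 54, 48)
w3 = Pw2 = (693, 624, 648)
Ratio at component: 693 / 63 = 11.00000

11.00000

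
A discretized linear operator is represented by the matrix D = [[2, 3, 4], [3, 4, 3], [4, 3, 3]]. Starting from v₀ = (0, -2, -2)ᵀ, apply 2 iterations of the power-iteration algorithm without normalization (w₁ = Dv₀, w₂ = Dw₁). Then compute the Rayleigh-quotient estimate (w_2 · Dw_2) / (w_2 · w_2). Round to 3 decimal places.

w1 = Dv₀ = (2·0 + 3·(-2) + 4·(-2); 3·0 + 4·(-2) + 3·(-2); 4·0 + 3·(-2) + 3·(-2)) = (-14, -14, -12)
w2 = Dw1 = (2·(-14) + 3·(-14) + 4·(-12); 3·(-14) + 4·(-14) + 3·(-12); 4·(-14) + 3·(-14) + 3·(-12)) = (-118, -134, -134)
Dw2 = (-1174, -1292, -1276)
w2·Dw2 = (-118)·(-1174) + (-134)·(-1292) + (-134)·(-1276) = 482644; w2·w2 = (-118)·(-118) + (-134)·(-134) + (-134)·(-134) = 49836
λ ≈ 482644/49836 = 9.685

9.685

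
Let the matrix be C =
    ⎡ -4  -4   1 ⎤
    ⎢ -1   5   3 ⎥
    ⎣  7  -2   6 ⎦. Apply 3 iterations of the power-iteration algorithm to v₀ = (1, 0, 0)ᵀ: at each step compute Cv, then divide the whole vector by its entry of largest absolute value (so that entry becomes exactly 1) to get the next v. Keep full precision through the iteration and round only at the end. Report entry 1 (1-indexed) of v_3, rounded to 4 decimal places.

-0.7020

Cv0 = (-4.00000, -1.00000, 7.00000); divide by 7.00000 → v1 = (-0.57143, -0.14286, 1.00000)
Cv1 = (3.85714, 2.85714, 2.28571); divide by 3.85714 → v2 = (1.00000, 0.74074, 0.59259)
Cv2 = (-6.37037, 4.48148, 9.07407); divide by 9.07407 → v3 = (-0.70204, 0.49388, 1.00000)
Requested entry of v3: -172/245 = -0.7020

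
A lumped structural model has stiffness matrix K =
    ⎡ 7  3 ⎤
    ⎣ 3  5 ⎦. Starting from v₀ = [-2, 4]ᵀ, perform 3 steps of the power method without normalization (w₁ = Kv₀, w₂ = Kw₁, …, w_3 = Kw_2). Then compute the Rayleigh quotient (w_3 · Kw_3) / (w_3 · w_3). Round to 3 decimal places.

w1 = Kv₀ = (-2, 14)
w2 = Kw1 = (28, 64)
w3 = Kw2 = (388, 404)
Kw3 = (3928, 3184)
w3·Kw3 = 388·3928 + 404·3184 = 2810400; w3·w3 = 388·388 + 404·404 = 313760
λ ≈ 2810400/313760 = 8.957

λ ≈ 8.957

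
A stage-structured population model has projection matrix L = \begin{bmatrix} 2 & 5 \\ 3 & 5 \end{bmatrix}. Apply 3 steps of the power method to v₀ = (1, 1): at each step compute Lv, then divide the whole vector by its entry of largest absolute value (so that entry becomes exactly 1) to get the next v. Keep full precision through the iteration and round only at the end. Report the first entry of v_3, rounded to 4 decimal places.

0.8844

Lv0 = (7.00000, 8.00000); divide by 8.00000 → v1 = (0.87500, 1.00000)
Lv1 = (6.75000, 7.62500); divide by 7.62500 → v2 = (0.88525, 1.00000)
Lv2 = (6.77049, 7.65574); divide by 7.65574 → v3 = (0.88437, 1.00000)
Requested entry of v3: 413/467 = 0.8844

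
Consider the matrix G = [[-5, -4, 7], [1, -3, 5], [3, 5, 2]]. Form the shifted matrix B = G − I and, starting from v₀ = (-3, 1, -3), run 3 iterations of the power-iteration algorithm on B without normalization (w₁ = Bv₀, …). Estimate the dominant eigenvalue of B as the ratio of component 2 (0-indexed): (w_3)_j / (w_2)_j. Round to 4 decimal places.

μ ≈ -2.4275

B = G − I has rows (-6, -4, 7); (1, -4, 5); (3, 5, 1)
w1 = Bv₀ = ((-6)·(-3) + (-4)·1 + 7·(-3); 1·(-3) + (-4)·1 + 5·(-3); 3·(-3) + 5·1 + 1·(-3)) = (-7, -22, -7)
w2 = Bw1 = ((-6)·(-7) + (-4)·(-22) + 7·(-7); 1·(-7) + (-4)·(-22) + 5·(-7); 3·(-7) + 5·(-22) + 1·(-7)) = (81, 46, -138)
w3 = Bw2 = (-1636, -793, 335)
Ratio: 335/-138 = -2.4275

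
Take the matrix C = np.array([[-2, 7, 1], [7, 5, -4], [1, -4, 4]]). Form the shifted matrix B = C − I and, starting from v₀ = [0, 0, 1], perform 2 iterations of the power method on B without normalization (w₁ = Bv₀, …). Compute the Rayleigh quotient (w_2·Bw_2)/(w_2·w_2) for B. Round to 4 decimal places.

μ ≈ 6.6197

B = C − I has rows (-3, 7, 1); (7, 4, -4); (1, -4, 3)
w1 = Bv₀ = (1, -4, 3)
w2 = Bw1 = (-28, -21, 26)
Bw2 = (-37, -384, 134)
w2·Bw2 = 12584; w2·w2 = 1901; μ ≈ 12584/1901 = 6.6197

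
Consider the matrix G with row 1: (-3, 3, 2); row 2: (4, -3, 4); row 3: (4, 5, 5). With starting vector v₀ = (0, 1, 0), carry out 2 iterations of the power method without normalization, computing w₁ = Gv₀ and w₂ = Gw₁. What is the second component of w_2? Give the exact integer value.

w1 = Gv₀ = (3, -3, 5)
w2 = Gw1 = (-8, 41, 22)
The requested component of w2 is 41.

41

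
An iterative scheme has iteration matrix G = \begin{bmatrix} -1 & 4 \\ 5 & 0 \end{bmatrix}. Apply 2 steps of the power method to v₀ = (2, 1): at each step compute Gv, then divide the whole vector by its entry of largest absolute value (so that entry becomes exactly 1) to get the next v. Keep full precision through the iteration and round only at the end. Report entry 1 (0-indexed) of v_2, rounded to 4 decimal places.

0.2632

Gv0 = (2.00000, 10.00000); divide by 10.00000 → v1 = (0.20000, 1.00000)
Gv1 = (3.80000, 1.00000); divide by 3.80000 → v2 = (1.00000, 0.26316)
Requested entry of v2: 10/38 = 0.2632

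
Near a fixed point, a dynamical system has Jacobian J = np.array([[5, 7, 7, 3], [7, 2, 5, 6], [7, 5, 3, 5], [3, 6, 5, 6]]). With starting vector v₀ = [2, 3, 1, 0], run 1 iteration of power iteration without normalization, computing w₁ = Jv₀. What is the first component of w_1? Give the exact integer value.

38

w1 = Jv₀ = (38, 25, 32, 29)
The requested component of w1 is 38.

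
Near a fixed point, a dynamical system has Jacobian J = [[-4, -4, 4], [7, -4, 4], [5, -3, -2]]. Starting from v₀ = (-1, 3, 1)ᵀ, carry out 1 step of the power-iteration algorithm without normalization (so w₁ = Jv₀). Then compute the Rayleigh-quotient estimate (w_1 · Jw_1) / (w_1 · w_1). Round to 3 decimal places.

w1 = Jv₀ = (-4, -15, -16)
Jw1 = (12, -32, 57)
w1·Jw1 = (-4)·12 + (-15)·(-32) + (-16)·57 = -480; w1·w1 = (-4)·(-4) + (-15)·(-15) + (-16)·(-16) = 497
λ ≈ -480/497 = -0.966

λ ≈ -0.966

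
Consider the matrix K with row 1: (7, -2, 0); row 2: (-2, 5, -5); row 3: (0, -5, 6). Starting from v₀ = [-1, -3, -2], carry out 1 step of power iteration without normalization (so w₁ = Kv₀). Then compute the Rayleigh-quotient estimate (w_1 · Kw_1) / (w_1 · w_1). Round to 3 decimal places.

w1 = Kv₀ = (7·(-1) + (-2)·(-3) + 0·(-2); (-2)·(-1) + 5·(-3) + (-5)·(-2); 0·(-1) + (-5)·(-3) + 6·(-2)) = (-1, -3, 3)
Kw1 = (-1, -28, 33)
w1·Kw1 = (-1)·(-1) + (-3)·(-28) + 3·33 = 184; w1·w1 = (-1)·(-1) + (-3)·(-3) + 3·3 = 19
λ ≈ 184/19 = 9.684

λ ≈ 9.684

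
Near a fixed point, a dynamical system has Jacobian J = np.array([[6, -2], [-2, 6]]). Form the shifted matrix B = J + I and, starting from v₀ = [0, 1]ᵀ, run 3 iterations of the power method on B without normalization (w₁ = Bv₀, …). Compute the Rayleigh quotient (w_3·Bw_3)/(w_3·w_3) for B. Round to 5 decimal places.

B = J + I has rows (7, -2); (-2, 7)
w1 = Bv₀ = (7·0 + (-2)·1; (-2)·0 + 7·1) = (-2, 7)
w2 = Bw1 = (7·(-2) + (-2)·7; (-2)·(-2) + 7·7) = (-28, 53)
w3 = Bw2 = (-302, 427)
Bw3 = (-2968, 3593)
w3·Bw3 = 2430547; w3·w3 = 273533; μ ≈ 2430547/273533 = 8.88575

μ ≈ 8.88575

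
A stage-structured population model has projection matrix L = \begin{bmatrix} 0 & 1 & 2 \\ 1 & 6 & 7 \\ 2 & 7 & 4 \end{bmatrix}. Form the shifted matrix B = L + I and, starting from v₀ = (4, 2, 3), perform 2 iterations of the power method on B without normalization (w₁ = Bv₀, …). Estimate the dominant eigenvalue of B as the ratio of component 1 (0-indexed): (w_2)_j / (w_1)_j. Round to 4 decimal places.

B = L + I has rows (1, 1, 2); (1, 7, 7); (2, 7, 5)
w1 = Bv₀ = (1·4 + 1·2 + 2·3; 1·4 + 7·2 + 7·3; 2·4 + 7·2 + 5·3) = (12, 39, 37)
w2 = Bw1 = (1·12 + 1·39 + 2·37; 1·12 + 7·39 + 7·37; 2·12 + 7·39 + 5·37) = (125, 544, 482)
Ratio: 544/39 = 13.9487

13.9487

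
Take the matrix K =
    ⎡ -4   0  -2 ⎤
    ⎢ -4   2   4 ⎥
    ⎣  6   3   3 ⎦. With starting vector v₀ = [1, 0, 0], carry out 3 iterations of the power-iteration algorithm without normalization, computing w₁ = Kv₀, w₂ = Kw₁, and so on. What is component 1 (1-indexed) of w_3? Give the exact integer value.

w1 = Kv₀ = ((-4)·1 + 0·0 + (-2)·0; (-4)·1 + 2·0 + 4·0; 6·1 + 3·0 + 3·0) = (-4, -4, 6)
w2 = Kw1 = ((-4)·(-4) + 0·(-4) + (-2)·6; (-4)·(-4) + 2·(-4) + 4·6; 6·(-4) + 3·(-4) + 3·6) = (4, 32, -18)
w3 = Kw2 = (20, -24, 66)
The requested component of w3 is 20.

20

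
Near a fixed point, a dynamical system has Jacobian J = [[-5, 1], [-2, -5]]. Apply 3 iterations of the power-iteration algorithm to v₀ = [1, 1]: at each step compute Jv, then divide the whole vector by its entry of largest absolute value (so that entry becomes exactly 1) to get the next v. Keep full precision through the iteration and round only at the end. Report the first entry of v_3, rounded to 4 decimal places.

0.0913

Jv0 = (-4.00000, -7.00000); divide by -7.00000 → v1 = (0.57143, 1.00000)
Jv1 = (-1.85714, -6.14286); divide by -6.14286 → v2 = (0.30233, 1.00000)
Jv2 = (-0.51163, -5.60465); divide by -5.60465 → v3 = (0.09129, 1.00000)
Requested entry of v3: -22/-241 = 0.0913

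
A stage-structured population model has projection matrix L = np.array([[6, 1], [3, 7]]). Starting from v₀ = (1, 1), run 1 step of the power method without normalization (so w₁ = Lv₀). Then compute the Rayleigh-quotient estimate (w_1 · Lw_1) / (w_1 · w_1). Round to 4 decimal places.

w1 = Lv₀ = (7, 10)
Lw1 = (52, 91)
w1·Lw1 = 7·52 + 10·91 = 1274; w1·w1 = 7·7 + 10·10 = 149
λ ≈ 1274/149 = 8.5503

λ ≈ 8.5503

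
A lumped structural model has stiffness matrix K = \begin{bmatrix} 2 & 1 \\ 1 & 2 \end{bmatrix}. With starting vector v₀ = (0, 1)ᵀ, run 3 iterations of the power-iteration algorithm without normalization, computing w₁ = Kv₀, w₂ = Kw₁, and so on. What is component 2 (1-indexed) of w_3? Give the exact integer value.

w1 = Kv₀ = (1, 2)
w2 = Kw1 = (4, 5)
w3 = Kw2 = (13, 14)
The requested component of w3 is 14.

14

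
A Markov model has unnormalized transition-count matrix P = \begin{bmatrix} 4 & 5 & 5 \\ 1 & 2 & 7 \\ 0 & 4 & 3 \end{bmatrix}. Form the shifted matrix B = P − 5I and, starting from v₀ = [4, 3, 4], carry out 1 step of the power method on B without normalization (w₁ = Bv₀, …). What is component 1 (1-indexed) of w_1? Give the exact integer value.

31

B = P − 5I has rows (-1, 5, 5); (1, -3, 7); (0, 4, -2)
w1 = Bv₀ = ((-1)·4 + 5·3 + 5·4; 1·4 + (-3)·3 + 7·4; 0·4 + 4·3 + (-2)·4) = (31, 23, 4)
Requested component of w1: 31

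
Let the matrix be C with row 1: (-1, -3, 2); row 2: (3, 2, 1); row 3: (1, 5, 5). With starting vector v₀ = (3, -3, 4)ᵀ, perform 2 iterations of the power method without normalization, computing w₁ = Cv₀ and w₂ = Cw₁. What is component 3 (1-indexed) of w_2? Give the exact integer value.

89

w1 = Cv₀ = ((-1)·3 + (-3)·(-3) + 2·4; 3·3 + 2·(-3) + 1·4; 1·3 + 5·(-3) + 5·4) = (14, 7, 8)
w2 = Cw1 = ((-1)·14 + (-3)·7 + 2·8; 3·14 + 2·7 + 1·8; 1·14 + 5·7 + 5·8) = (-19, 64, 89)
The requested component of w2 is 89.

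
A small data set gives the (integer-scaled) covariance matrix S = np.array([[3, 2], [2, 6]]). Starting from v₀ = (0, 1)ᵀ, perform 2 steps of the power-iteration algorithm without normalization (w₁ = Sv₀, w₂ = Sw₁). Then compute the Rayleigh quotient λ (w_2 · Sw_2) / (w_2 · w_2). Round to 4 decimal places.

6.9917

w1 = Sv₀ = (3·0 + 2·1; 2·0 + 6·1) = (2, 6)
w2 = Sw1 = (3·2 + 2·6; 2·2 + 6·6) = (18, 40)
Sw2 = (134, 276)
w2·Sw2 = 18·134 + 40·276 = 13452; w2·w2 = 18·18 + 40·40 = 1924
λ ≈ 13452/1924 = 6.9917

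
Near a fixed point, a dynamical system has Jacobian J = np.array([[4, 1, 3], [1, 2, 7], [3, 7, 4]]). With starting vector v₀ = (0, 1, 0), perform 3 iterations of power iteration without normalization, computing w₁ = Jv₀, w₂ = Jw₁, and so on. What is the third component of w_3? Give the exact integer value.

639

w1 = Jv₀ = (1, 2, 7)
w2 = Jw1 = (27, 54, 45)
w3 = Jw2 = (297, 450, 639)
The requested component of w3 is 639.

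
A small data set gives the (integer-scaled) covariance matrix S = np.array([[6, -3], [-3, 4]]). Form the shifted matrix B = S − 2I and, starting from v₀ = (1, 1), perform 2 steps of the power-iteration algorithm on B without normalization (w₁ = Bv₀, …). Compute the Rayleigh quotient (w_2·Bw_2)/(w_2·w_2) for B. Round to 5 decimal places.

6.16216

B = S − 2I has rows (4, -3); (-3, 2)
w1 = Bv₀ = (4·1 + (-3)·1; (-3)·1 + 2·1) = (1, -1)
w2 = Bw1 = (4·1 + (-3)·(-1); (-3)·1 + 2·(-1)) = (7, -5)
Bw2 = (43, -31)
w2·Bw2 = 456; w2·w2 = 74; μ ≈ 456/74 = 6.16216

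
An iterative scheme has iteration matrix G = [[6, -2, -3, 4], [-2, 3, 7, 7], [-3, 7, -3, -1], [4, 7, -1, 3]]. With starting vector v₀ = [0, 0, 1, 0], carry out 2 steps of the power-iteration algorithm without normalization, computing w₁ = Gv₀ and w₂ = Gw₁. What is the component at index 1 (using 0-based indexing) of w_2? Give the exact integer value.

w1 = Gv₀ = (-3, 7, -3, -1)
w2 = Gw1 = (-27, -1, 68, 37)
The requested component of w2 is -1.

-1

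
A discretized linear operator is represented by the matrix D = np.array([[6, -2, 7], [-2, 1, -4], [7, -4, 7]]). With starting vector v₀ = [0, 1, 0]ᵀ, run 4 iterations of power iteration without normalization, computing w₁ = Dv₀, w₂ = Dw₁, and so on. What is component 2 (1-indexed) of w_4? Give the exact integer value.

w1 = Dv₀ = (-2, 1, -4)
w2 = Dw1 = (-42, 21, -46)
w3 = Dw2 = (-616, 289, -700)
w4 = Dw3 = (-9174, 4321, -10368)
The requested component of w4 is 4321.

4321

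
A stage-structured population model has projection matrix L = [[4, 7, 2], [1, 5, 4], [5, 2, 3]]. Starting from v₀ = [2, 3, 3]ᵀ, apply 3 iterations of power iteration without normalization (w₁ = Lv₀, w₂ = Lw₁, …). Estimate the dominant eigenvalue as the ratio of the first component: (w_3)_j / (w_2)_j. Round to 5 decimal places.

λ ≈ 10.55471

w1 = Lv₀ = (35, 29, 25)
w2 = Lw1 = (393, 280, 308)
w3 = Lw2 = (4148, 3025, 3449)
Ratio at component: 4148 / 393 = 10.55471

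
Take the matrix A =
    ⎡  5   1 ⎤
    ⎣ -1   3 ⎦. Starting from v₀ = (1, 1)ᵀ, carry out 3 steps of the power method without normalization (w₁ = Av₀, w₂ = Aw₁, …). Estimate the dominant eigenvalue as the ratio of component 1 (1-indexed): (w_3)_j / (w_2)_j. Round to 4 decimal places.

w1 = Av₀ = (6, 2)
w2 = Aw1 = (32, 0)
w3 = Aw2 = (160, -32)
Ratio at component: 160 / 32 = 5.0000

λ ≈ 5.0000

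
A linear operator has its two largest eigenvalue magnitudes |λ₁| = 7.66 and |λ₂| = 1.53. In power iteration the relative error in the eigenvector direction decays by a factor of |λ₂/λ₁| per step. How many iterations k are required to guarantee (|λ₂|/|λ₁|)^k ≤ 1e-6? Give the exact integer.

9

|λ₂/λ₁| = 1.53/7.66 = 0.19974
Need k ≥ ln(1e-6) / ln(0.19974) = -13.8155 / -1.6107 ≈ 8.577
Smallest integer k satisfying the bound: 9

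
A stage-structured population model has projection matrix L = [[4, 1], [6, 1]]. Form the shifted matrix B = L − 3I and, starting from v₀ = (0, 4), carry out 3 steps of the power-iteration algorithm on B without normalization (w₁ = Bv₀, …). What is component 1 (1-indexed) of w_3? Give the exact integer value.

B = L − 3I has rows (1, 1); (6, -2)
w1 = Bv₀ = (1·0 + 1·4; 6·0 + (-2)·4) = (4, -8)
w2 = Bw1 = (1·4 + 1·(-8); 6·4 + (-2)·(-8)) = (-4, 40)
w3 = Bw2 = (36, -104)
Requested component of w3: 36

36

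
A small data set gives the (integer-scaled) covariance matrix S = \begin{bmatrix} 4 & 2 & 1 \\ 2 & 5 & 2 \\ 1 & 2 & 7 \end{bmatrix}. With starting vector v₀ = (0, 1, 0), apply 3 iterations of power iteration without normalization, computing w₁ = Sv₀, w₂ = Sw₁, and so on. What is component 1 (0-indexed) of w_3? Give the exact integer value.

257

w1 = Sv₀ = (4·0 + 2·1 + 1·0; 2·0 + 5·1 + 2·0; 1·0 + 2·1 + 7·0) = (2, 5, 2)
w2 = Sw1 = (4·2 + 2·5 + 1·2; 2·2 + 5·5 + 2·2; 1·2 + 2·5 + 7·2) = (20, 33, 26)
w3 = Sw2 = (172, 257, 268)
The requested component of w3 is 257.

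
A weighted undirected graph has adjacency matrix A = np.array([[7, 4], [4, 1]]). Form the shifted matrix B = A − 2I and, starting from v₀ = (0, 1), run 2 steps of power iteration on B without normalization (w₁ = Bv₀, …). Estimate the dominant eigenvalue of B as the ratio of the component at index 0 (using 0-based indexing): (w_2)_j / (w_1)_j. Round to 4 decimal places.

4.0000

B = A − 2I has rows (5, 4); (4, -1)
w1 = Bv₀ = (4, -1)
w2 = Bw1 = (16, 17)
Ratio: 16/4 = 4.0000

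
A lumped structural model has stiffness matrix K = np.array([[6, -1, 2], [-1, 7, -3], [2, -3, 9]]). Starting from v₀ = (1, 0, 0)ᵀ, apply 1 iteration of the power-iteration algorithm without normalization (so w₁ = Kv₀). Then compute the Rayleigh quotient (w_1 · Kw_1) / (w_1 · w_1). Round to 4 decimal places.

w1 = Kv₀ = (6, -1, 2)
Kw1 = (41, -19, 33)
w1·Kw1 = 6·41 + (-1)·(-19) + 2·33 = 331; w1·w1 = 6·6 + (-1)·(-1) + 2·2 = 41
λ ≈ 331/41 = 8.0732

8.0732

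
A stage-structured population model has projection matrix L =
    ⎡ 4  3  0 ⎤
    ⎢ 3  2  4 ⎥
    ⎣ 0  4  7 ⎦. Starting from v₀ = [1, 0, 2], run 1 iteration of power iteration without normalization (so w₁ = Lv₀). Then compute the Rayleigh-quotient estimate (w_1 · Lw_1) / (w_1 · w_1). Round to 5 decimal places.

9.53153

w1 = Lv₀ = (4·1 + 3·0 + 0·2; 3·1 + 2·0 + 4·2; 0·1 + 4·0 + 7·2) = (4, 11, 14)
Lw1 = (49, 90, 142)
w1·Lw1 = 4·49 + 11·90 + 14·142 = 3174; w1·w1 = 4·4 + 11·11 + 14·14 = 333
λ ≈ 3174/333 = 9.53153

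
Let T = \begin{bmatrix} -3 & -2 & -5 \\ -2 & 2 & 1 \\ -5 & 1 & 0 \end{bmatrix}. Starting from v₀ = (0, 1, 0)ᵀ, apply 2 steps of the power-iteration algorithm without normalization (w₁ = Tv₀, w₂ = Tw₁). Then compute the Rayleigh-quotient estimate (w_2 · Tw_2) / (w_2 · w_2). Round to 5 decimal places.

w1 = Tv₀ = ((-3)·0 + (-2)·1 + (-5)·0; (-2)·0 + 2·1 + 1·0; (-5)·0 + 1·1 + 0·0) = (-2, 2, 1)
w2 = Tw1 = ((-3)·(-2) + (-2)·2 + (-5)·1; (-2)·(-2) + 2·2 + 1·1; (-5)·(-2) + 1·2 + 0·1) = (-3, 9, 12)
Tw2 = (-69, 36, 24)
w2·Tw2 = (-3)·(-69) + 9·36 + 12·24 = 819; w2·w2 = (-3)·(-3) + 9·9 + 12·12 = 234
λ ≈ 819/234 = 3.50000

λ ≈ 3.50000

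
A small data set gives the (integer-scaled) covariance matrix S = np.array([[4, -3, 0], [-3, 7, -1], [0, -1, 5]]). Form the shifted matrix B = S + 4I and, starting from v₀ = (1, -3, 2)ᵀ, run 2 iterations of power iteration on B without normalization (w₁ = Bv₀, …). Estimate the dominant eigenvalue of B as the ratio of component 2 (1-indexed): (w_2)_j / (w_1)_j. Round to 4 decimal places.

B = S + 4I has rows (8, -3, 0); (-3, 11, -1); (0, -1, 9)
w1 = Bv₀ = (8·1 + (-3)·(-3) + 0·2; (-3)·1 + 11·(-3) + (-1)·2; 0·1 + (-1)·(-3) + 9·2) = (17, -38, 21)
w2 = Bw1 = (8·17 + (-3)·(-38) + 0·21; (-3)·17 + 11·(-38) + (-1)·21; 0·17 + (-1)·(-38) + 9·21) = (250, -490, 227)
Ratio: -490/-38 = 12.8947

μ ≈ 12.8947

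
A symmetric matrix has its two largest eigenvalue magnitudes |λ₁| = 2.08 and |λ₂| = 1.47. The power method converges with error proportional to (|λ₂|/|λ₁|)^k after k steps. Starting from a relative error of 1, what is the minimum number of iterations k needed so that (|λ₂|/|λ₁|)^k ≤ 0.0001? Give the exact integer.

27

|λ₂/λ₁| = 1.47/2.08 = 0.70673
Need k ≥ ln(0.0001) / ln(0.70673) = -9.2103 / -0.3471 ≈ 26.535
Smallest integer k satisfying the bound: 27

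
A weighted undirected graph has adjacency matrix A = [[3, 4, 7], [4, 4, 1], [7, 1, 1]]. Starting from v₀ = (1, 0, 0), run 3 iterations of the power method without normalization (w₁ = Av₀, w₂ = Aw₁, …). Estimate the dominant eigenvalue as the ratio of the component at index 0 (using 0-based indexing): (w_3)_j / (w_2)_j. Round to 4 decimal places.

w1 = Av₀ = (3, 4, 7)
w2 = Aw1 = (74, 35, 32)
w3 = Aw2 = (586, 468, 585)
Ratio at component: 586 / 74 = 7.9189

7.9189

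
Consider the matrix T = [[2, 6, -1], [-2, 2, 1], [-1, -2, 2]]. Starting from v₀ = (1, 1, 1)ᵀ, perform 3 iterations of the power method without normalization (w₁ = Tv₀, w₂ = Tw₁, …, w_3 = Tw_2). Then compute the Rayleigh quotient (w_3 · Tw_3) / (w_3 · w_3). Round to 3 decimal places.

w1 = Tv₀ = (7, 1, -1)
w2 = Tw1 = (21, -13, -11)
w3 = Tw2 = (-25, -79, -17)
Tw3 = (-507, -125, 149)
w3·Tw3 = (-25)·(-507) + (-79)·(-125) + (-17)·149 = 20017; w3·w3 = (-25)·(-25) + (-79)·(-79) + (-17)·(-17) = 7155
λ ≈ 20017/7155 = 2.798

2.798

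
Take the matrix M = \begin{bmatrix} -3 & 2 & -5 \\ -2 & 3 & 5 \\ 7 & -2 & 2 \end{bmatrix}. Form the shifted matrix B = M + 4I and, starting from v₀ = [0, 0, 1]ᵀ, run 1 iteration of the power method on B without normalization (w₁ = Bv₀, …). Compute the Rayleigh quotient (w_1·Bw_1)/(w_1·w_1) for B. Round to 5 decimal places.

B = M + 4I has rows (1, 2, -5); (-2, 7, 5); (7, -2, 6)
w1 = Bv₀ = (-5, 5, 6)
Bw1 = (-25, 75, -9)
w1·Bw1 = 446; w1·w1 = 86; μ ≈ 446/86 = 5.18605

μ ≈ 5.18605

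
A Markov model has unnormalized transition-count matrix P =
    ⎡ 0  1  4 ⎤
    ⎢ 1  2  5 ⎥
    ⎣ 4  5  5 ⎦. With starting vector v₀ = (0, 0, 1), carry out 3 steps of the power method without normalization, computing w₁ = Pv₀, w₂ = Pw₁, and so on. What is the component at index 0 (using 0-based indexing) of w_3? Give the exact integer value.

w1 = Pv₀ = (0·0 + 1·0 + 4·1; 1·0 + 2·0 + 5·1; 4·0 + 5·0 + 5·1) = (4, 5, 5)
w2 = Pw1 = (0·4 + 1·5 + 4·5; 1·4 + 2·5 + 5·5; 4·4 + 5·5 + 5·5) = (25, 39, 66)
w3 = Pw2 = (303, 433, 625)
The requested component of w3 is 303.

303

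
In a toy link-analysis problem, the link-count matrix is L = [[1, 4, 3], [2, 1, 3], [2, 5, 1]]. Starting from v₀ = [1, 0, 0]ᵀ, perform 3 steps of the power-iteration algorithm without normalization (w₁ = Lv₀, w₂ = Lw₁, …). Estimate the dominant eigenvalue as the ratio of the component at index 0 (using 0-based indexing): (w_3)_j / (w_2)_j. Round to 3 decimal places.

w1 = Lv₀ = (1·1 + 4·0 + 3·0; 2·1 + 1·0 + 3·0; 2·1 + 5·0 + 1·0) = (1, 2, 2)
w2 = Lw1 = (1·1 + 4·2 + 3·2; 2·1 + 1·2 + 3·2; 2·1 + 5·2 + 1·2) = (15, 10, 14)
w3 = Lw2 = (97, 82, 94)
Ratio at component: 97 / 15 = 6.467

6.467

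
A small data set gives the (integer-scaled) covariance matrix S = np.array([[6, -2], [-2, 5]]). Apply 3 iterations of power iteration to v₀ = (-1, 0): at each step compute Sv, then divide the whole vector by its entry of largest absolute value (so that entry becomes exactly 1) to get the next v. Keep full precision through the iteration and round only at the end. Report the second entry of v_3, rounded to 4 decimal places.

-0.6690

Sv0 = (-6.00000, 2.00000); divide by -6.00000 → v1 = (1.00000, -0.33333)
Sv1 = (6.66667, -3.66667); divide by 6.66667 → v2 = (1.00000, -0.55000)
Sv2 = (7.10000, -4.75000); divide by 7.10000 → v3 = (1.00000, -0.66901)
Requested entry of v3: 190/-284 = -0.6690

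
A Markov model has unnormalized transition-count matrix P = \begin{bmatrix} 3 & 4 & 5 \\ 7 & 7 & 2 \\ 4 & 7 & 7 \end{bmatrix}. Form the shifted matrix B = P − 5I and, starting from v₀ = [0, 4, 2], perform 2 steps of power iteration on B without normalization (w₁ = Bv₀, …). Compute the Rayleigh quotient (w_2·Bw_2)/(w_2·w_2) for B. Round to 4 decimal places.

B = P − 5I has rows (-2, 4, 5); (7, 2, 2); (4, 7, 2)
w1 = Bv₀ = (26, 12, 32)
w2 = Bw1 = (156, 270, 252)
Bw2 = (2028, 2136, 3018)
w2·Bw2 = 1653624; w2·w2 = 160740; μ ≈ 1653624/160740 = 10.2876

μ ≈ 10.2876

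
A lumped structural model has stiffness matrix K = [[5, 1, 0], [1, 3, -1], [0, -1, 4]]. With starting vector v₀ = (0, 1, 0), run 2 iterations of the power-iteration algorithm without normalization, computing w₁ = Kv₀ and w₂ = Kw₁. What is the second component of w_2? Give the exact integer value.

w1 = Kv₀ = (1, 3, -1)
w2 = Kw1 = (8, 11, -7)
The requested component of w2 is 11.

11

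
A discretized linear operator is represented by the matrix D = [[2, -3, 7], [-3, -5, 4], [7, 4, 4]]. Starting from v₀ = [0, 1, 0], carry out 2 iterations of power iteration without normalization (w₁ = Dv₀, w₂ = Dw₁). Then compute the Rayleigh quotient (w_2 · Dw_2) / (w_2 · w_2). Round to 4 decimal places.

-9.1927

w1 = Dv₀ = (-3, -5, 4)
w2 = Dw1 = (37, 50, -25)
Dw2 = (-251, -461, 359)
w2·Dw2 = 37·(-251) + 50·(-461) + (-25)·359 = -41312; w2·w2 = 37·37 + 50·50 + (-25)·(-25) = 4494
λ ≈ -41312/4494 = -9.1927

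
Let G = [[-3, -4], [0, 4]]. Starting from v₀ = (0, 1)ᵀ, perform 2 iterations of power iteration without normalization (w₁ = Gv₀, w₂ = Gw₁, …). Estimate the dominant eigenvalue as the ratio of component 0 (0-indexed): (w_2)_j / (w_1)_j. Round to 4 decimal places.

w1 = Gv₀ = (-4, 4)
w2 = Gw1 = (-4, 16)
Ratio at component: -4 / -4 = 1.0000

λ ≈ 1.0000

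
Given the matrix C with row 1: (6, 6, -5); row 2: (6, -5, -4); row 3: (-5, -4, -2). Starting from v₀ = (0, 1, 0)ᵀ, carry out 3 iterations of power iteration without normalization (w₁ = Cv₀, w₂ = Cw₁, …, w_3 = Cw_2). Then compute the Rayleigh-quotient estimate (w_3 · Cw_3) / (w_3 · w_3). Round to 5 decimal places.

w1 = Cv₀ = (6·0 + 6·1 + (-5)·0; 6·0 + (-5)·1 + (-4)·0; (-5)·0 + (-4)·1 + (-2)·0) = (6, -5, -4)
w2 = Cw1 = (6·6 + 6·(-5) + (-5)·(-4); 6·6 + (-5)·(-5) + (-4)·(-4); (-5)·6 + (-4)·(-5) + (-2)·(-4)) = (26, 77, -2)
w3 = Cw2 = (628, -221, -434)
Cw3 = (4612, 6609, -1388)
w3·Cw3 = 628·4612 + (-221)·6609 + (-434)·(-1388) = 2038139; w3·w3 = 628·628 + (-221)·(-221) + (-434)·(-434) = 631581
λ ≈ 2038139/631581 = 3.22704

λ ≈ 3.22704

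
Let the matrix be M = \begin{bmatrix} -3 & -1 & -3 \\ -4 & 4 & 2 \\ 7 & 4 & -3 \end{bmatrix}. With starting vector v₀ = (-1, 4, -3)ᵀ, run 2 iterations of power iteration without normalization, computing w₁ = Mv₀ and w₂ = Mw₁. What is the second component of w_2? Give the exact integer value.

w1 = Mv₀ = (8, 14, 18)
w2 = Mw1 = (-92, 60, 58)
The requested component of w2 is 60.

60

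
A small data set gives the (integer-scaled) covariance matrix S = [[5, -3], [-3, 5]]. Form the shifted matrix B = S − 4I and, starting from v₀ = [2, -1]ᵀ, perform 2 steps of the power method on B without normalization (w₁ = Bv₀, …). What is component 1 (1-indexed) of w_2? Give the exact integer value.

B = S − 4I has rows (1, -3); (-3, 1)
w1 = Bv₀ = (1·2 + (-3)·(-1); (-3)·2 + 1·(-1)) = (5, -7)
w2 = Bw1 = (1·5 + (-3)·(-7); (-3)·5 + 1·(-7)) = (26, -22)
Requested component of w2: 26

26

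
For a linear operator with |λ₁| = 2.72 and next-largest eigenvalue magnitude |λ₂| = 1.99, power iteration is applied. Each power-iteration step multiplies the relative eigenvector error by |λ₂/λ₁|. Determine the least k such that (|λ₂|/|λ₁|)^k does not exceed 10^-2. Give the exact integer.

15

|λ₂/λ₁| = 1.99/2.72 = 0.73162
Need k ≥ ln(10^-2) / ln(0.73162) = -4.6052 / -0.3125 ≈ 14.737
Smallest integer k satisfying the bound: 15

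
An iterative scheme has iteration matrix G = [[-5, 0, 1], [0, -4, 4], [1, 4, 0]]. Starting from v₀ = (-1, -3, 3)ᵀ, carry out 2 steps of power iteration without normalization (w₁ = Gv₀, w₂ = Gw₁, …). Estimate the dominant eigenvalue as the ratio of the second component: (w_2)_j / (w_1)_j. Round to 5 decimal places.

w1 = Gv₀ = ((-5)·(-1) + 0·(-3) + 1·3; 0·(-1) + (-4)·(-3) + 4·3; 1·(-1) + 4·(-3) + 0·3) = (8, 24, -13)
w2 = Gw1 = ((-5)·8 + 0·24 + 1·(-13); 0·8 + (-4)·24 + 4·(-13); 1·8 + 4·24 + 0·(-13)) = (-53, -148, 104)
Ratio at component: -148 / 24 = -6.16667

λ ≈ -6.16667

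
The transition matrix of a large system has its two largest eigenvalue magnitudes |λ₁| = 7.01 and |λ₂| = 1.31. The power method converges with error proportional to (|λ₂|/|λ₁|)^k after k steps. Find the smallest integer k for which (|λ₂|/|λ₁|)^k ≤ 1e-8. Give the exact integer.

11

|λ₂/λ₁| = 1.31/7.01 = 0.18688
Need k ≥ ln(1e-8) / ln(0.18688) = -18.4207 / -1.6773 ≈ 10.982
Smallest integer k satisfying the bound: 11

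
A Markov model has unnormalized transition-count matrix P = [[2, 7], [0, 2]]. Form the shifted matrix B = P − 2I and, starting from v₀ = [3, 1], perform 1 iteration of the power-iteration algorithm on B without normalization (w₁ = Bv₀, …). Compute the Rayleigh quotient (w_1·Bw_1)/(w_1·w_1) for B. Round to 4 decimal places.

μ ≈ 0.0000

B = P − 2I has rows (0, 7); (0, 0)
w1 = Bv₀ = (0·3 + 7·1; 0·3 + 0·1) = (7, 0)
Bw1 = (0, 0)
w1·Bw1 = 0; w1·w1 = 49; μ ≈ 0/49 = 0.0000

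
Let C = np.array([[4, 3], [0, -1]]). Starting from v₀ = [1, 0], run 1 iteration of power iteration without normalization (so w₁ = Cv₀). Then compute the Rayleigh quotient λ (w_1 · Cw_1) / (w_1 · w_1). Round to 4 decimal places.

λ ≈ 4.0000

w1 = Cv₀ = (4, 0)
Cw1 = (16, 0)
w1·Cw1 = 4·16 + 0·0 = 64; w1·w1 = 4·4 + 0·0 = 16
λ ≈ 64/16 = 4.0000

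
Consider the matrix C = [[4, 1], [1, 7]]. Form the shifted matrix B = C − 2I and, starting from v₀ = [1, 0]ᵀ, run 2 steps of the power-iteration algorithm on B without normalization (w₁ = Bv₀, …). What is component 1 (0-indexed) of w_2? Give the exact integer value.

B = C − 2I has rows (2, 1); (1, 5)
w1 = Bv₀ = (2, 1)
w2 = Bw1 = (5, 7)
Requested component of w2: 7

7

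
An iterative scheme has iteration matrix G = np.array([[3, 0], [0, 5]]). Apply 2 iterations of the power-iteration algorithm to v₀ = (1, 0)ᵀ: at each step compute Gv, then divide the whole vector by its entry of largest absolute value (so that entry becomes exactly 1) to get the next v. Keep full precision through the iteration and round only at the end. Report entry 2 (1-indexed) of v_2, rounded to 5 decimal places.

Gv0 = (3.000000, 0.000000); divide by 3.000000 → v1 = (1.000000, 0.000000)
Gv1 = (3.000000, 0.000000); divide by 3.000000 → v2 = (1.000000, 0.000000)
Requested entry of v2: 0/9 = 0.00000

0.00000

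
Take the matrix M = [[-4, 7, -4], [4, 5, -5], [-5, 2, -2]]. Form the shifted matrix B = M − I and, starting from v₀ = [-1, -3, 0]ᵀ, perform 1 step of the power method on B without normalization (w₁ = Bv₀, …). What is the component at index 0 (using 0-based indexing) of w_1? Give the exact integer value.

-16

B = M − I has rows (-5, 7, -4); (4, 4, -5); (-5, 2, -3)
w1 = Bv₀ = ((-5)·(-1) + 7·(-3) + (-4)·0; 4·(-1) + 4·(-3) + (-5)·0; (-5)·(-1) + 2·(-3) + (-3)·0) = (-16, -16, -1)
Requested component of w1: -16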